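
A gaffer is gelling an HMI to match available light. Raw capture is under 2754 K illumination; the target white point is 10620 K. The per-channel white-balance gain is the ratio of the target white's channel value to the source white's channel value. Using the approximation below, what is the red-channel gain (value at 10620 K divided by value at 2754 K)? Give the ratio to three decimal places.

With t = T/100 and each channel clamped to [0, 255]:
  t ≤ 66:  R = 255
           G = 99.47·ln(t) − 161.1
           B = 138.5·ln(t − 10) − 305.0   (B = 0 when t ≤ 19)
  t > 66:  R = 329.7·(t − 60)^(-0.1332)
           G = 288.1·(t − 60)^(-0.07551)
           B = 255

0.776

At 2754 K (t = 27.54):
  R = 255 by definition for t ≤ 66.
At 10620 K (t = 106.2):
  R = 329.7·(106.2 − 60)^(-0.1332) = 329.7·46.2^(-0.1332) = 329.7·0.60016 = 197.874.
Gain = 197.874 / 255.000 = 0.7760 → 0.776.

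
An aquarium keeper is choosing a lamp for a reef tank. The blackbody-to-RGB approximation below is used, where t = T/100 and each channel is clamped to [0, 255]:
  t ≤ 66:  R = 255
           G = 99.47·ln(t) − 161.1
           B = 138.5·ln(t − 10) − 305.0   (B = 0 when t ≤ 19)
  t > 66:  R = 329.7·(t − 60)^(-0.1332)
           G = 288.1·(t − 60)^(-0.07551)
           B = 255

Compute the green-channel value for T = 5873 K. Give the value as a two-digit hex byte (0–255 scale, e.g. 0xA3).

0xF4

t = 5873/100 = 58.73; the t ≤ 66 branch applies.
G = 99.47·ln 58.73 − 161.1 = 99.47·4.0730 − 161.1 = 244.036.
Rounded: 244; in hex, 0xF4.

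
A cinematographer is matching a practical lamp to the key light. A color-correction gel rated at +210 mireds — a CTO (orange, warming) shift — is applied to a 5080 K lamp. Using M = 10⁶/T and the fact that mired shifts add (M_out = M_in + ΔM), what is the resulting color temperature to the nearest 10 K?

M_in = 10⁶/5080 = 196.85 mireds.
M_out = 196.85 + (+210) = 406.85 mireds.
T_out = 10⁶/406.85 = 2457.9 K → 2460 K.

2460 K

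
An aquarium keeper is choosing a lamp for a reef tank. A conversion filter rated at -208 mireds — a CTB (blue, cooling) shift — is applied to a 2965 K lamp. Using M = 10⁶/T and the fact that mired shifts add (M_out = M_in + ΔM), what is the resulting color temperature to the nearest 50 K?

M_in = 10⁶/2965 = 337.27 mireds.
M_out = 337.27 + (-208) = 129.27 mireds.
T_out = 10⁶/129.27 = 7735.9 K → 7750 K.

7750 K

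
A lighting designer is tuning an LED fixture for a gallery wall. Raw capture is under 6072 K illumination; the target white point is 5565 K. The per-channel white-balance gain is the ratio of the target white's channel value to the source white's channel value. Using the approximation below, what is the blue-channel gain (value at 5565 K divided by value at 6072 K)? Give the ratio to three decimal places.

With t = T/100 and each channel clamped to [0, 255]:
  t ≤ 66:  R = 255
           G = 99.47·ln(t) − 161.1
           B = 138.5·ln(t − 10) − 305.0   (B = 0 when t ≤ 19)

At 6072 K (t = 60.72):
  B = 138.5·ln(60.72 − 10) − 305.0 = 138.5·ln 50.72 − 305.0 = 138.5·3.9263 − 305.0 = 238.795.
At 5565 K (t = 55.65):
  B = 138.5·ln(55.65 − 10) − 305.0 = 138.5·ln 45.65 − 305.0 = 138.5·3.8210 − 305.0 = 224.209.
Gain = 224.209 / 238.795 = 0.9389 → 0.939.

0.939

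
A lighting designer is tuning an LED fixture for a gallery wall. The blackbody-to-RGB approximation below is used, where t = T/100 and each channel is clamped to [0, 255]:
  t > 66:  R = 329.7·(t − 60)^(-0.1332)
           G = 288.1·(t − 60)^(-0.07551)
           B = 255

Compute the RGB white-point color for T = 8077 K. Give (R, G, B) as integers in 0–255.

t = 8077/100 = 80.77; the t > 66 branch applies.
R = 329.7·(80.77 − 60)^(-0.1332) = 329.7·20.77^(-0.1332) = 329.7·0.66760 = 220.108.
G = 288.1·(80.77 − 60)^(-0.07551) = 288.1·20.77^(-0.07551) = 288.1·0.79528 = 229.120.
B = 255 by definition for t > 66.
Rounded: (220, 229, 255).

(220, 229, 255)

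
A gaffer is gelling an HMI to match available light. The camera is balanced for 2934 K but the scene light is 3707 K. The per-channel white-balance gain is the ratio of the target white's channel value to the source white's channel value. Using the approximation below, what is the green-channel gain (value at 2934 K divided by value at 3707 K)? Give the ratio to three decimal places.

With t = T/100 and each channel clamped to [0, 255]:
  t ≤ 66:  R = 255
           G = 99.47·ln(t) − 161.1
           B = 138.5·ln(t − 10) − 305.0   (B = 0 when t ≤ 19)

0.883

At 3707 K (t = 37.07):
  G = 99.47·ln 37.07 − 161.1 = 99.47·3.6128 − 161.1 = 198.266.
At 2934 K (t = 29.34):
  G = 99.47·ln 29.34 − 161.1 = 99.47·3.3790 − 161.1 = 175.004.
Gain = 175.004 / 198.266 = 0.8827 → 0.883.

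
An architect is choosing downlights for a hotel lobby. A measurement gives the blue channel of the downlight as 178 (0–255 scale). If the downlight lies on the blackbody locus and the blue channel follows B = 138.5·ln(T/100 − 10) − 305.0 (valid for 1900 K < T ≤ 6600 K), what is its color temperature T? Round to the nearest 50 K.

ln(t − 10) = (178 + 305.0) / 138.5 = 3.4874.
t − 10 = e^3.4874 = 32.700, so t = 42.700.
T = 100·t = 4270 K → 4250 K to the nearest 50 K.

4250 K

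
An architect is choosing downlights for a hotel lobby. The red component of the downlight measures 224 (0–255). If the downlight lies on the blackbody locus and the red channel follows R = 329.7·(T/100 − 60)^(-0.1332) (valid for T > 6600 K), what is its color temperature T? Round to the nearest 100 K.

7800 K

(t − 60)^(-0.1332) = 224/329.7 = 0.67941.
t − 60 = 0.67941^(1/-0.1332) = 0.67941^(-7.508) = 18.209, so t = 78.209.
T = 100·t = 7821 K → 7800 K to the nearest 100 K.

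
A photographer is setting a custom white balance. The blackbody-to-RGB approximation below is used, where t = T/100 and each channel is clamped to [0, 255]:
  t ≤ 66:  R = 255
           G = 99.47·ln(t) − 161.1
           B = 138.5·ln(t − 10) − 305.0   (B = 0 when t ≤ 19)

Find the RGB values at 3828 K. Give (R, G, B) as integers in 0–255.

t = 3828/100 = 38.28; the t ≤ 66 branch applies.
R = 255 by definition for t ≤ 66.
G = 99.47·ln 38.28 − 161.1 = 99.47·3.6449 − 161.1 = 201.461.
B = 138.5·ln(38.28 − 10) − 305.0 = 138.5·ln 28.28 − 305.0 = 138.5·3.3422 − 305.0 = 157.888.
Rounded: (255, 201, 158).

(255, 201, 158)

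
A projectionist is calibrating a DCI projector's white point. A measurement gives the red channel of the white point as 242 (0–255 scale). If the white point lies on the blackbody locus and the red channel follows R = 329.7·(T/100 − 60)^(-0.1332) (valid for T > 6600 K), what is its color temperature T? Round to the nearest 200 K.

(t − 60)^(-0.1332) = 242/329.7 = 0.73400.
t − 60 = 0.73400^(1/-0.1332) = 0.73400^(-7.508) = 10.193, so t = 70.193.
T = 100·t = 7019 K → 7000 K to the nearest 200 K.

7000 K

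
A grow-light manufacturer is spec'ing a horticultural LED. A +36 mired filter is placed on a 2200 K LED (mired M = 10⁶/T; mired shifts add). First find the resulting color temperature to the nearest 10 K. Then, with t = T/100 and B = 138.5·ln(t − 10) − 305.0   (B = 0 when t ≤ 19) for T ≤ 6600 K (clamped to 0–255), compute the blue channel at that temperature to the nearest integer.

M_in = 10⁶/2200 = 454.55; M_out = 454.55 + (+36) = 490.55.
T_out = 10⁶/490.55 = 2038.5 K → 2040 K; t = 20.4.
B = 138.5·ln(20.4 − 10) − 305.0 = 138.5·ln 10.4 − 305.0 = 138.5·2.3418 − 305.0 = 19.340.
Rounded: 19.

19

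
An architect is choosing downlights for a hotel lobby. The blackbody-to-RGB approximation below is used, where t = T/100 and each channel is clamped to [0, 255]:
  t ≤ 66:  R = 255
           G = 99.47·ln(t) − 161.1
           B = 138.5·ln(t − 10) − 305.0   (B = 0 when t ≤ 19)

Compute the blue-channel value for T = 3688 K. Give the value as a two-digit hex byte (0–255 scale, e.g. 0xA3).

t = 3688/100 = 36.88; the t ≤ 66 branch applies.
B = 138.5·ln(36.88 − 10) − 305.0 = 138.5·ln 26.88 − 305.0 = 138.5·3.2914 − 305.0 = 150.856.
Rounded: 151; in hex, 0x97.

0x97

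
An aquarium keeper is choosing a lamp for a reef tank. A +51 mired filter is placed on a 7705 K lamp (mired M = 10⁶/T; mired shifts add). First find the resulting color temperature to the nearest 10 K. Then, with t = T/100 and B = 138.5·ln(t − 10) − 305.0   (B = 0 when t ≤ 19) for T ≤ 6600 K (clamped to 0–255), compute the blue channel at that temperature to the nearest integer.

M_in = 10⁶/7705 = 129.79; M_out = 129.79 + (+51) = 180.79.
T_out = 10⁶/180.79 = 5531.4 K → 5530 K; t = 55.3.
B = 138.5·ln(55.3 − 10) − 305.0 = 138.5·ln 45.3 − 305.0 = 138.5·3.8133 − 305.0 = 223.143.
Rounded: 223.

223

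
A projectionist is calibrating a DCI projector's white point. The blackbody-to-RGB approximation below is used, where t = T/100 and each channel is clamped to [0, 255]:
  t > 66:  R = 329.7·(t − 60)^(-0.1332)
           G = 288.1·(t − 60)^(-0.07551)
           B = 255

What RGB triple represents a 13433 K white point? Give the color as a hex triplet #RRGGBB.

t = 13433/100 = 134.33; the t > 66 branch applies.
R = 329.7·(134.33 − 60)^(-0.1332) = 329.7·74.33^(-0.1332) = 329.7·0.56333 = 185.729.
G = 288.1·(134.33 − 60)^(-0.07551) = 288.1·74.33^(-0.07551) = 288.1·0.72228 = 208.090.
B = 255 by definition for t > 66.
Rounded: (186, 208, 255).
In hex: #BAD0FF.

#BAD0FF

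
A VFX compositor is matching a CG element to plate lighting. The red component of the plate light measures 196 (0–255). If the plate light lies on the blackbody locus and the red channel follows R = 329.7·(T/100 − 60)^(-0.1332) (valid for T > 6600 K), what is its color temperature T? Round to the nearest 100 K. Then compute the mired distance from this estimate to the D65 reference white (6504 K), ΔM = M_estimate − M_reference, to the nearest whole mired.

-63 mireds

(t − 60)^(-0.1332) = 196/329.7 = 0.59448.
t − 60 = 0.59448^(1/-0.1332) = 0.59448^(-7.508) = 49.621, so t = 109.621.
T = 100·t = 10962 K → 11000 K to the nearest 100 K.
M_estimate = 10⁶/11000 = 90.91; M_reference = 10⁶/6504 = 153.75.
ΔM = 90.91 − 153.75 = -62.84 → -63 mireds.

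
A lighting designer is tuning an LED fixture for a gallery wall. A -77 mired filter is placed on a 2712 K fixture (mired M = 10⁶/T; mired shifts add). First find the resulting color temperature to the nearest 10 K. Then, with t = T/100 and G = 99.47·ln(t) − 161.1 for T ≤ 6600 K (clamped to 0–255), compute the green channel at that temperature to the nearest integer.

191

M_in = 10⁶/2712 = 368.73; M_out = 368.73 + (-77) = 291.73.
T_out = 10⁶/291.73 = 3427.8 K → 3430 K; t = 34.3.
G = 99.47·ln 34.3 − 161.1 = 99.47·3.5351 − 161.1 = 190.541.
Rounded: 191.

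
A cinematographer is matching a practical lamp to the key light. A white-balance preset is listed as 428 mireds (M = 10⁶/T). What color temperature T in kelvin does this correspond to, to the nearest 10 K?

2340 K

T = 10⁶ / 428 = 2336.45 K → 2340 K.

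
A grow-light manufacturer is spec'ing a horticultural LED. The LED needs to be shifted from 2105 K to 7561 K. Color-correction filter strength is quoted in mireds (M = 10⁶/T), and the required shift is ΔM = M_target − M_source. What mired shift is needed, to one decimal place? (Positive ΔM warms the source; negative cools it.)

-342.8 mireds

M_source = 10⁶/2105 = 475.059; M_target = 10⁶/7561 = 132.258.
ΔM = 132.258 − 475.059 = -342.802 → -342.8 mireds, a cooling shift.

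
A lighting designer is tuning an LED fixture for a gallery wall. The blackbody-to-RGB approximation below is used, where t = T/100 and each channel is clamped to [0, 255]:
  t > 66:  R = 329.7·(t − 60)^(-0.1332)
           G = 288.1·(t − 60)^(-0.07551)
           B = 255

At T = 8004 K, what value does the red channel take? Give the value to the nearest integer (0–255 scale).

t = 8004/100 = 80.04; the t > 66 branch applies.
R = 329.7·(80.04 − 60)^(-0.1332) = 329.7·20.04^(-0.1332) = 329.7·0.67079 = 221.160.
Rounded: 221.

221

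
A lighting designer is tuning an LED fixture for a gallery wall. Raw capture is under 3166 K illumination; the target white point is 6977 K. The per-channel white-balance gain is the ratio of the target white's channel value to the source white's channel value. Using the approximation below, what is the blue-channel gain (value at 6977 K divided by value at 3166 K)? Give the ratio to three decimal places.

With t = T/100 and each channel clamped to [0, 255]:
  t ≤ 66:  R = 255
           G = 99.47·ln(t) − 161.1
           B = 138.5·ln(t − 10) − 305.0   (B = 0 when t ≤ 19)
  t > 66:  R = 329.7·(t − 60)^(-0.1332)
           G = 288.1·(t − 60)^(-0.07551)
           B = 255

2.108

At 3166 K (t = 31.66):
  B = 138.5·ln(31.66 − 10) − 305.0 = 138.5·ln 21.66 − 305.0 = 138.5·3.0755 − 305.0 = 120.952.
At 6977 K (t = 69.77):
  B = 255 by definition for t > 66.
Gain = 255.000 / 120.952 = 2.1083 → 2.108.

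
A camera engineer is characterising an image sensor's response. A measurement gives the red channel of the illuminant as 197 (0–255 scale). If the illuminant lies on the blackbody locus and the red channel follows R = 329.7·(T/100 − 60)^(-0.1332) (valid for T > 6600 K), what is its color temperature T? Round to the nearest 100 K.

(t − 60)^(-0.1332) = 197/329.7 = 0.59751.
t − 60 = 0.59751^(1/-0.1332) = 0.59751^(-7.508) = 47.761, so t = 107.761.
T = 100·t = 10776 K → 10800 K to the nearest 100 K.

10800 K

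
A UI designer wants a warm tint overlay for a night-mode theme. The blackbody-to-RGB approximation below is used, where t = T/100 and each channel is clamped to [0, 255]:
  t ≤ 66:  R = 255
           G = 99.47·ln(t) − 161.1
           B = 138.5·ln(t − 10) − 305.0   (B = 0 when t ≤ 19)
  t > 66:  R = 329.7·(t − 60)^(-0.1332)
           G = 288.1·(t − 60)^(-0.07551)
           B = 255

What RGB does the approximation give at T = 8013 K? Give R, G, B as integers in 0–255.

R=221, G=230, B=255

t = 8013/100 = 80.13; the t > 66 branch applies.
R = 329.7·(80.13 − 60)^(-0.1332) = 329.7·20.13^(-0.1332) = 329.7·0.67039 = 221.028.
G = 288.1·(80.13 − 60)^(-0.07551) = 288.1·20.13^(-0.07551) = 288.1·0.79716 = 229.662.
B = 255 by definition for t > 66.
Rounded: (221, 230, 255).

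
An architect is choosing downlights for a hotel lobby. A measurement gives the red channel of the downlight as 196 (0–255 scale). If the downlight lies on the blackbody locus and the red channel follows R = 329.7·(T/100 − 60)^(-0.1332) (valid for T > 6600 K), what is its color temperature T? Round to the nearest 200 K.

11000 K

(t − 60)^(-0.1332) = 196/329.7 = 0.59448.
t − 60 = 0.59448^(1/-0.1332) = 0.59448^(-7.508) = 49.621, so t = 109.621.
T = 100·t = 10962 K → 11000 K to the nearest 200 K.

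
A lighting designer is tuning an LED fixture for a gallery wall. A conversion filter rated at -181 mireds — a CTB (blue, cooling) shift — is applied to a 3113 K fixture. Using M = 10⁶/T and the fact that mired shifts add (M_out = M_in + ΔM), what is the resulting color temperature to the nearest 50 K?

7150 K

M_in = 10⁶/3113 = 321.23 mireds.
M_out = 321.23 + (-181) = 140.23 mireds.
T_out = 10⁶/140.23 = 7131.0 K → 7150 K.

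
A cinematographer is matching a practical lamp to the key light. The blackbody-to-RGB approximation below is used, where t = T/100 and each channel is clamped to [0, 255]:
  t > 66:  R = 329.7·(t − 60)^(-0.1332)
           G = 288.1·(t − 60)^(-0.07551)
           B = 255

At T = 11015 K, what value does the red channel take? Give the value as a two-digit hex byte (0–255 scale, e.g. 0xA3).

0xC4

t = 11015/100 = 110.15; the t > 66 branch applies.
R = 329.7·(110.15 − 60)^(-0.1332) = 329.7·50.15^(-0.1332) = 329.7·0.59364 = 195.723.
Rounded: 196; in hex, 0xC4.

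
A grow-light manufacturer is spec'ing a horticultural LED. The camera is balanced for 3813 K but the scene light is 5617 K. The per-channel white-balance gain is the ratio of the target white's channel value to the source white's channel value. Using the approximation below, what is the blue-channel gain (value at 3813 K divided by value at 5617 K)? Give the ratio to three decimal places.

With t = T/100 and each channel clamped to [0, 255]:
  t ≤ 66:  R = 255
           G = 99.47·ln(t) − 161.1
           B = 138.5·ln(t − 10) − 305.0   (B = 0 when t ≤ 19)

At 5617 K (t = 56.17):
  B = 138.5·ln(56.17 − 10) − 305.0 = 138.5·ln 46.17 − 305.0 = 138.5·3.8323 − 305.0 = 225.778.
At 3813 K (t = 38.13):
  B = 138.5·ln(38.13 − 10) − 305.0 = 138.5·ln 28.13 − 305.0 = 138.5·3.3368 − 305.0 = 157.152.
Gain = 157.152 / 225.778 = 0.6960 → 0.696.

0.696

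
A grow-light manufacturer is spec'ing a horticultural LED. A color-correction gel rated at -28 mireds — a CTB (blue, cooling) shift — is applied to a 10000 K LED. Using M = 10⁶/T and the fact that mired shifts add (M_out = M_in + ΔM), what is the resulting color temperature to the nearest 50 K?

M_in = 10⁶/10000 = 100.00 mireds.
M_out = 100.00 + (-28) = 72.00 mireds.
T_out = 10⁶/72.00 = 13888.9 K → 13900 K.

13900 K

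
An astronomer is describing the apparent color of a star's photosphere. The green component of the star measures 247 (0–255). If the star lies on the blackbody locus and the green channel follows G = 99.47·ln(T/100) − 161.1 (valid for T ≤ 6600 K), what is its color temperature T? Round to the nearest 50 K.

6050 K

ln t = (247 + 161.1) / 99.47 = 4.1027.
t = e^4.1027 = 60.506.
T = 100·t = 6051 K → 6050 K to the nearest 50 K.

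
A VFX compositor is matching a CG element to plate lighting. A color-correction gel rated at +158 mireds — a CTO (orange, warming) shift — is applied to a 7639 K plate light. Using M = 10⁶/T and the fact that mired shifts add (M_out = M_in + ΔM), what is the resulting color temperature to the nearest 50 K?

M_in = 10⁶/7639 = 130.91 mireds.
M_out = 130.91 + (+158) = 288.91 mireds.
T_out = 10⁶/288.91 = 3461.3 K → 3450 K.

3450 K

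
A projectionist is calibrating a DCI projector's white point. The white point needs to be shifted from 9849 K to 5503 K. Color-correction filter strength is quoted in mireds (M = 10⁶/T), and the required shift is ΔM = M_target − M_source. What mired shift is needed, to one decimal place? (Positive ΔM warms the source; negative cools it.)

+80.2 mireds

M_source = 10⁶/9849 = 101.533; M_target = 10⁶/5503 = 181.719.
ΔM = 181.719 − 101.533 = 80.186 → +80.2 mireds, a warming shift.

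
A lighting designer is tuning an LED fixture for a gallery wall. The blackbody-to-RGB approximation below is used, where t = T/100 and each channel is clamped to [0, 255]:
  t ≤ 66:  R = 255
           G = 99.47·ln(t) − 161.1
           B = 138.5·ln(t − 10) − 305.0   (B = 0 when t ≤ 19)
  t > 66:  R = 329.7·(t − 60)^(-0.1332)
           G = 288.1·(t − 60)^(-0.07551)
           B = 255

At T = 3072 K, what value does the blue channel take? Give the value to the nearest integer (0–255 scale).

t = 3072/100 = 30.72; the t ≤ 66 branch applies.
B = 138.5·ln(30.72 − 10) − 305.0 = 138.5·ln 20.72 − 305.0 = 138.5·3.0311 − 305.0 = 114.807.
Rounded: 115.

115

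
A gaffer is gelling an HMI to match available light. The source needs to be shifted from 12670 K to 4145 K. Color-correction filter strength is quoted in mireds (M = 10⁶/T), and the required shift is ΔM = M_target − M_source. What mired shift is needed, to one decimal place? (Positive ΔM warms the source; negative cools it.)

M_source = 10⁶/12670 = 78.927; M_target = 10⁶/4145 = 241.255.
ΔM = 241.255 − 78.927 = 162.328 → +162.3 mireds, a warming shift.

+162.3 mireds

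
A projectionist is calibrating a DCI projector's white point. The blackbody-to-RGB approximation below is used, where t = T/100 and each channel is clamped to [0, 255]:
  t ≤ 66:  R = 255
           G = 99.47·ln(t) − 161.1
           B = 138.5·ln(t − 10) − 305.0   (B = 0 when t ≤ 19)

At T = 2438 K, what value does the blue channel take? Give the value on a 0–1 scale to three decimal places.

t = 2438/100 = 24.38; the t ≤ 66 branch applies.
B = 138.5·ln(24.38 − 10) − 305.0 = 138.5·ln 14.38 − 305.0 = 138.5·2.6658 − 305.0 = 64.219.
On a 0–1 scale: 64.219/255 = 0.2518 → 0.252.

0.252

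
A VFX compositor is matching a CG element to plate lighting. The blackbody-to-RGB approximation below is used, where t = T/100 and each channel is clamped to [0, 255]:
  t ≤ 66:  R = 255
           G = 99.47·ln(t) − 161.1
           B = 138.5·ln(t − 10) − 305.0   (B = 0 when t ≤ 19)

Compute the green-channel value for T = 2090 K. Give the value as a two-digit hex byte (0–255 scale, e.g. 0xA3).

0x8D

t = 2090/100 = 20.9; the t ≤ 66 branch applies.
G = 99.47·ln 20.9 − 161.1 = 99.47·3.0397 − 161.1 = 141.264.
Rounded: 141; in hex, 0x8D.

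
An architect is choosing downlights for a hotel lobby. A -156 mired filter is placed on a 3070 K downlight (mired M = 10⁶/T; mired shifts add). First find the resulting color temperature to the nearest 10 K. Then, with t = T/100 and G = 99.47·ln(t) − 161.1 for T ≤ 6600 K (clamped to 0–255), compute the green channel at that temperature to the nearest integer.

244

M_in = 10⁶/3070 = 325.73; M_out = 325.73 + (-156) = 169.73.
T_out = 10⁶/169.73 = 5891.6 K → 5890 K; t = 58.9.
G = 99.47·ln 58.9 − 161.1 = 99.47·4.0758 − 161.1 = 244.324.
Rounded: 244.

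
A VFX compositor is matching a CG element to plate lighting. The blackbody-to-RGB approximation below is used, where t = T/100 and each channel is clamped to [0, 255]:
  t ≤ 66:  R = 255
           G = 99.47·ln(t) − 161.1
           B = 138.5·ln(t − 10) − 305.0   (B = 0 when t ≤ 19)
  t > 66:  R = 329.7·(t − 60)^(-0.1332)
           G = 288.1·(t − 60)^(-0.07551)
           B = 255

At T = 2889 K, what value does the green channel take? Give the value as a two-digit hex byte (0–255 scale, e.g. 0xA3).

t = 2889/100 = 28.89; the t ≤ 66 branch applies.
G = 99.47·ln 28.89 − 161.1 = 99.47·3.3635 − 161.1 = 173.467.
Rounded: 173; in hex, 0xAD.

0xAD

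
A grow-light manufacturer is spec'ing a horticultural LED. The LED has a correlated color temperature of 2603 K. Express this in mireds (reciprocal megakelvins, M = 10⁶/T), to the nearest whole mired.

384 mireds

M = 10⁶ / 2603 = 384.172 → 384 mireds.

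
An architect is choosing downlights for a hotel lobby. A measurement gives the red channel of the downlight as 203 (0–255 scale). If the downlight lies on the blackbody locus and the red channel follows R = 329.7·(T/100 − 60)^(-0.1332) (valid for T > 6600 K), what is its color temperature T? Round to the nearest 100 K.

(t − 60)^(-0.1332) = 203/329.7 = 0.61571.
t − 60 = 0.61571^(1/-0.1332) = 0.61571^(-7.508) = 38.129, so t = 98.129.
T = 100·t = 9813 K → 9800 K to the nearest 100 K.

9800 K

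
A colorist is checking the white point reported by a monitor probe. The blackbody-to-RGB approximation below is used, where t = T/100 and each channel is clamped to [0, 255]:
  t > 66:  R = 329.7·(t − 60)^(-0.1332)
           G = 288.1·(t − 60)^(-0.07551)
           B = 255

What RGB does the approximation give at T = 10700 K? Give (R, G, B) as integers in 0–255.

(197, 215, 255)

t = 10700/100 = 107; the t > 66 branch applies.
R = 329.7·(107 − 60)^(-0.1332) = 329.7·47^(-0.1332) = 329.7·0.59879 = 197.422.
G = 288.1·(107 − 60)^(-0.07551) = 288.1·47^(-0.07551) = 288.1·0.74772 = 215.419.
B = 255 by definition for t > 66.
Rounded: (197, 215, 255).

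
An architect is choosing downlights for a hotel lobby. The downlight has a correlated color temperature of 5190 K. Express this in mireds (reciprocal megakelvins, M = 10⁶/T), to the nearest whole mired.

M = 10⁶ / 5190 = 192.678 → 193 mireds.

193 mireds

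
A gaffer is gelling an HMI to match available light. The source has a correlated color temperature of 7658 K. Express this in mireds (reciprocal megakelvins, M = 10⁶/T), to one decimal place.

130.6 mireds

M = 10⁶ / 7658 = 130.582 → 130.6 mireds.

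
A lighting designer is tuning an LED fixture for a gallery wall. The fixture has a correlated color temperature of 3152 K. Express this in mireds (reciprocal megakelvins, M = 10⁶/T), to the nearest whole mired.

M = 10⁶ / 3152 = 317.259 → 317 mireds.

317 mireds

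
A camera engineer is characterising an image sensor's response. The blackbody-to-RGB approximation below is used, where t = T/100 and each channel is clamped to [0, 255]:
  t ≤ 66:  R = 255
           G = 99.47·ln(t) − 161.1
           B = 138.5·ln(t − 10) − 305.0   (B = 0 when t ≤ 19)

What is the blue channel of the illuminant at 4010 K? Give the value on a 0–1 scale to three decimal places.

t = 4010/100 = 40.1; the t ≤ 66 branch applies.
B = 138.5·ln(40.1 − 10) − 305.0 = 138.5·ln 30.1 − 305.0 = 138.5·3.4045 − 305.0 = 166.527.
On a 0–1 scale: 166.527/255 = 0.6530 → 0.653.

0.653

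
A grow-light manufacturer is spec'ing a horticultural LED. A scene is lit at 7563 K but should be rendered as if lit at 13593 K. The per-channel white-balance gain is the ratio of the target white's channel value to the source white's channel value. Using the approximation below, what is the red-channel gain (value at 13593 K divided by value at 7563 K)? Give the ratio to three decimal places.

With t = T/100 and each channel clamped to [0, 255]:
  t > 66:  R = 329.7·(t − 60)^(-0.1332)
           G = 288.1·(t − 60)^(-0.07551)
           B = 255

0.810

At 7563 K (t = 75.63):
  R = 329.7·(75.63 − 60)^(-0.1332) = 329.7·15.63^(-0.1332) = 329.7·0.69337 = 228.604.
At 13593 K (t = 135.93):
  R = 329.7·(135.93 − 60)^(-0.1332) = 329.7·75.93^(-0.1332) = 329.7·0.56173 = 185.203.
Gain = 185.203 / 228.604 = 0.8101 → 0.810.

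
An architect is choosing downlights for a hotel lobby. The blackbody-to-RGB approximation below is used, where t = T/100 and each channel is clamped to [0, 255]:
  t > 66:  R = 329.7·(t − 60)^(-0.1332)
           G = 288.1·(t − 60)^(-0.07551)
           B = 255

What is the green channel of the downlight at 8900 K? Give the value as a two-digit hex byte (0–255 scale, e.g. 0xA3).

0xDF

t = 8900/100 = 89; the t > 66 branch applies.
G = 288.1·(89 − 60)^(-0.07551) = 288.1·29^(-0.07551) = 288.1·0.77549 = 223.418.
Rounded: 223; in hex, 0xDF.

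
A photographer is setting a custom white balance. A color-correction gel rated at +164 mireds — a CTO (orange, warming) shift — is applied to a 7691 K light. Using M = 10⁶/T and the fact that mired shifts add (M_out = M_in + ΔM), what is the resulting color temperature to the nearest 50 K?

3400 K

M_in = 10⁶/7691 = 130.02 mireds.
M_out = 130.02 + (+164) = 294.02 mireds.
T_out = 10⁶/294.02 = 3401.1 K → 3400 K.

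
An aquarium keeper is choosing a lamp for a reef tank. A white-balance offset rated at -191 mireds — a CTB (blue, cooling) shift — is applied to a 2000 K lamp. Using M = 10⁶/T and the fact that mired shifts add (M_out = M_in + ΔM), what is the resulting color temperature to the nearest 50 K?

M_in = 10⁶/2000 = 500.00 mireds.
M_out = 500.00 + (-191) = 309.00 mireds.
T_out = 10⁶/309.00 = 3236.2 K → 3250 K.

3250 K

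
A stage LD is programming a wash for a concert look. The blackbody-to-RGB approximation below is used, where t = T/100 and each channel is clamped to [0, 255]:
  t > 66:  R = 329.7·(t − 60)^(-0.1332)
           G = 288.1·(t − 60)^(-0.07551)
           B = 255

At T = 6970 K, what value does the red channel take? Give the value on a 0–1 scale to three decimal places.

0.955

t = 6970/100 = 69.7; the t > 66 branch applies.
R = 329.7·(69.7 − 60)^(-0.1332) = 329.7·9.7^(-0.1332) = 329.7·0.73886 = 243.602.
On a 0–1 scale: 243.602/255 = 0.9553 → 0.955.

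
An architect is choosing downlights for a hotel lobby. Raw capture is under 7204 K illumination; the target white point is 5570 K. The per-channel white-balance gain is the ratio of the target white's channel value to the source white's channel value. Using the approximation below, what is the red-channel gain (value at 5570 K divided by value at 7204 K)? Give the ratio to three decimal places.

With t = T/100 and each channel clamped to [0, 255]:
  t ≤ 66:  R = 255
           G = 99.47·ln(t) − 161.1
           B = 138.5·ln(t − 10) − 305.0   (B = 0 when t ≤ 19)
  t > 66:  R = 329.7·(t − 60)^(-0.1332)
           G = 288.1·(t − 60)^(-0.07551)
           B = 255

1.077

At 7204 K (t = 72.04):
  R = 329.7·(72.04 − 60)^(-0.1332) = 329.7·12.04^(-0.1332) = 329.7·0.71789 = 236.690.
At 5570 K (t = 55.7):
  R = 255 by definition for t ≤ 66.
Gain = 255.000 / 236.690 = 1.0774 → 1.077.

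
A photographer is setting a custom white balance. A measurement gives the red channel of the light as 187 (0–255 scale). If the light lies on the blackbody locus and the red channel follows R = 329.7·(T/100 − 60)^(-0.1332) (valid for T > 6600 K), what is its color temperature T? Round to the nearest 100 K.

(t − 60)^(-0.1332) = 187/329.7 = 0.56718.
t − 60 = 0.56718^(1/-0.1332) = 0.56718^(-7.508) = 70.620, so t = 130.620.
T = 100·t = 13062 K → 13100 K to the nearest 100 K.

13100 K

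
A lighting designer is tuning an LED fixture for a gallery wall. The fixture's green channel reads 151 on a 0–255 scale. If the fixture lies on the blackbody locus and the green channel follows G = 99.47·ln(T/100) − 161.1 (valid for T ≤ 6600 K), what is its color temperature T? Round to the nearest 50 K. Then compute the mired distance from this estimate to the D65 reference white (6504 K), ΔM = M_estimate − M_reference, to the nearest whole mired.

+281 mireds

ln t = (151 + 161.1) / 99.47 = 3.1376.
t = e^3.1376 = 23.049.
T = 100·t = 2305 K → 2300 K to the nearest 50 K.
M_estimate = 10⁶/2300 = 434.78; M_reference = 10⁶/6504 = 153.75.
ΔM = 434.78 − 153.75 = 281.03 → +281 mireds.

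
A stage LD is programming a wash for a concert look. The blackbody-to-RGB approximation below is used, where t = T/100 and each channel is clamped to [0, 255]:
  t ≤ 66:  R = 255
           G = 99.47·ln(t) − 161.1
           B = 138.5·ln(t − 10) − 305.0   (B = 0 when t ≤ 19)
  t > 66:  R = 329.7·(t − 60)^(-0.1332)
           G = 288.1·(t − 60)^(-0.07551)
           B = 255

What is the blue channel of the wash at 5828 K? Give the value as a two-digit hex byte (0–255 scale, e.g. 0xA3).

t = 5828/100 = 58.28; the t ≤ 66 branch applies.
B = 138.5·ln(58.28 − 10) − 305.0 = 138.5·ln 48.28 − 305.0 = 138.5·3.8770 − 305.0 = 231.967.
Rounded: 232; in hex, 0xE8.

0xE8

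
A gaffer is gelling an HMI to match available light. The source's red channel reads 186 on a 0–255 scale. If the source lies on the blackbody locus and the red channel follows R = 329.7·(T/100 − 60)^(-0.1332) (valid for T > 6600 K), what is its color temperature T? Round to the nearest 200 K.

(t − 60)^(-0.1332) = 186/329.7 = 0.56415.
t − 60 = 0.56415^(1/-0.1332) = 0.56415^(-7.508) = 73.521, so t = 133.521.
T = 100·t = 13352 K → 13400 K to the nearest 200 K.

13400 K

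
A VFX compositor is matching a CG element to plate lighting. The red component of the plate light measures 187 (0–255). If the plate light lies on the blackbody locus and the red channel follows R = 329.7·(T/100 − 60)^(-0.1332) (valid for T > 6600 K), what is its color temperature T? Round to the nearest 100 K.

13100 K

(t − 60)^(-0.1332) = 187/329.7 = 0.56718.
t − 60 = 0.56718^(1/-0.1332) = 0.56718^(-7.508) = 70.620, so t = 130.620.
T = 100·t = 13062 K → 13100 K to the nearest 100 K.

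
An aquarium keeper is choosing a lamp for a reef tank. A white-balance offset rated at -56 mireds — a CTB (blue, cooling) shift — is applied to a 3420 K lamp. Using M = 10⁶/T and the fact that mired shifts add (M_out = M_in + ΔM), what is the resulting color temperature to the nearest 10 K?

M_in = 10⁶/3420 = 292.40 mireds.
M_out = 292.40 + (-56) = 236.40 mireds.
T_out = 10⁶/236.40 = 4230.2 K → 4230 K.

4230 K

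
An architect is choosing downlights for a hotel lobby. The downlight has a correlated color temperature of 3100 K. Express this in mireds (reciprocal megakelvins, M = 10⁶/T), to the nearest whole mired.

323 mireds

M = 10⁶ / 3100 = 322.581 → 323 mireds.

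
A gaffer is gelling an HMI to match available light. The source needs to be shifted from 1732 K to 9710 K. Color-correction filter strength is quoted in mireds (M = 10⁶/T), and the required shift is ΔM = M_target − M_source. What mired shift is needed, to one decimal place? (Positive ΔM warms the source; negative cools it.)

M_source = 10⁶/1732 = 577.367; M_target = 10⁶/9710 = 102.987.
ΔM = 102.987 − 577.367 = -474.381 → -474.4 mireds, a cooling shift.

-474.4 mireds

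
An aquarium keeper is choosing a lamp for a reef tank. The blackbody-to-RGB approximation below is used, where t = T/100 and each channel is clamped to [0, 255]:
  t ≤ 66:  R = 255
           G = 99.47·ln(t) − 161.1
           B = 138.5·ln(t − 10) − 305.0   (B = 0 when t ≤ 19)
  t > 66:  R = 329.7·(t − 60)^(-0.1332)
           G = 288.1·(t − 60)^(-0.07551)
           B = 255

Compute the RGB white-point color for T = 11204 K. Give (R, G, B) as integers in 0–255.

t = 11204/100 = 112.04; the t > 66 branch applies.
R = 329.7·(112.04 − 60)^(-0.1332) = 329.7·52.04^(-0.1332) = 329.7·0.59072 = 194.761.
G = 288.1·(112.04 − 60)^(-0.07551) = 288.1·52.04^(-0.07551) = 288.1·0.74199 = 213.768.
B = 255 by definition for t > 66.
Rounded: (195, 214, 255).

(195, 214, 255)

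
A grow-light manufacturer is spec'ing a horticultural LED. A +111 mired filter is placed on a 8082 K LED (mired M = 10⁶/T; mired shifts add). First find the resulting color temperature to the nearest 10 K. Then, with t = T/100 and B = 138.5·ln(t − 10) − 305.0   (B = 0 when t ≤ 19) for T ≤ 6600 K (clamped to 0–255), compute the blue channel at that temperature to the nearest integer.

M_in = 10⁶/8082 = 123.73; M_out = 123.73 + (+111) = 234.73.
T_out = 10⁶/234.73 = 4260.2 K → 4260 K; t = 42.6.
B = 138.5·ln(42.6 − 10) − 305.0 = 138.5·ln 32.6 − 305.0 = 138.5·3.4843 − 305.0 = 177.577.
Rounded: 178.

178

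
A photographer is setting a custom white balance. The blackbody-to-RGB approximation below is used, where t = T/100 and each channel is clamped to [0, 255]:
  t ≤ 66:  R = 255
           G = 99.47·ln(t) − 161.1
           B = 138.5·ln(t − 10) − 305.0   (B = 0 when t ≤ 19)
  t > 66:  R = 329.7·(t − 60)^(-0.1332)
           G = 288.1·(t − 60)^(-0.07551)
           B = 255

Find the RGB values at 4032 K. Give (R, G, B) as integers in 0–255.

t = 4032/100 = 40.32; the t ≤ 66 branch applies.
R = 255 by definition for t ≤ 66.
G = 99.47·ln 40.32 − 161.1 = 99.47·3.6968 − 161.1 = 206.625.
B = 138.5·ln(40.32 − 10) − 305.0 = 138.5·ln 30.32 − 305.0 = 138.5·3.4118 − 305.0 = 167.535.
Rounded: (255, 207, 168).

(255, 207, 168)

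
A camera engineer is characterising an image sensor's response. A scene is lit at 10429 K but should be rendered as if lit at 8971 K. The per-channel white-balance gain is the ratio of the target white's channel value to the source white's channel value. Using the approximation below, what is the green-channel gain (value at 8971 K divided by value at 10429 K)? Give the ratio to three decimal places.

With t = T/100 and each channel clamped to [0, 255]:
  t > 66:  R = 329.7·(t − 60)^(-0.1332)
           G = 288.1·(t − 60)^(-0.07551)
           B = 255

At 10429 K (t = 104.29):
  G = 288.1·(104.29 − 60)^(-0.07551) = 288.1·44.29^(-0.07551) = 288.1·0.75108 = 216.387.
At 8971 K (t = 89.71):
  G = 288.1·(89.71 − 60)^(-0.07551) = 288.1·29.71^(-0.07551) = 288.1·0.77407 = 223.010.
Gain = 223.010 / 216.387 = 1.0306 → 1.031.

1.031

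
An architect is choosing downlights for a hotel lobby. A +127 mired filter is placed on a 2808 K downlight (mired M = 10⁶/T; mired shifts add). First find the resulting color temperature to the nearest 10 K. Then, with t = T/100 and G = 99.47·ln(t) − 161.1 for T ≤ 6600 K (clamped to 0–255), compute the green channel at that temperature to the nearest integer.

M_in = 10⁶/2808 = 356.13; M_out = 356.13 + (+127) = 483.13.
T_out = 10⁶/483.13 = 2069.9 K → 2070 K; t = 20.7.
G = 99.47·ln 20.7 − 161.1 = 99.47·3.0301 − 161.1 = 140.307.
Rounded: 140.

140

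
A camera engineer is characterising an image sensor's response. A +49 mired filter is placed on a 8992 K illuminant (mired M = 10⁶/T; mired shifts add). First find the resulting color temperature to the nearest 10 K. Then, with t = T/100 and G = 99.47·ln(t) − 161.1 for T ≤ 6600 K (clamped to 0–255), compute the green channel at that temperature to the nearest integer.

M_in = 10⁶/8992 = 111.21; M_out = 111.21 + (+49) = 160.21.
T_out = 10⁶/160.21 = 6241.8 K → 6240 K; t = 62.4.
G = 99.47·ln 62.4 − 161.1 = 99.47·4.1336 − 161.1 = 250.066.
Rounded: 250.

250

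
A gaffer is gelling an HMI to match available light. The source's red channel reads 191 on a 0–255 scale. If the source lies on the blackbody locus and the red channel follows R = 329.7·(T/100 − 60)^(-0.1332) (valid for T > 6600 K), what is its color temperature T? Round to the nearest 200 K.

(t − 60)^(-0.1332) = 191/329.7 = 0.57931.
t − 60 = 0.57931^(1/-0.1332) = 0.57931^(-7.508) = 60.245, so t = 120.245.
T = 100·t = 12025 K → 12000 K to the nearest 200 K.

12000 K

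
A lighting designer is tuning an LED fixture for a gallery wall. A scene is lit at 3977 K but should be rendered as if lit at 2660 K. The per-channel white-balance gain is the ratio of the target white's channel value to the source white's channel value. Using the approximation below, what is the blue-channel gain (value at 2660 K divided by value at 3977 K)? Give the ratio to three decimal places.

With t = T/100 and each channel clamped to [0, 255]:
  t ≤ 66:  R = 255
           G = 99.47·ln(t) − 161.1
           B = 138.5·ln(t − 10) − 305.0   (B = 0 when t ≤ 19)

0.510

At 3977 K (t = 39.77):
  B = 138.5·ln(39.77 − 10) − 305.0 = 138.5·ln 29.77 − 305.0 = 138.5·3.3935 − 305.0 = 165.000.
At 2660 K (t = 26.6):
  B = 138.5·ln(26.6 − 10) − 305.0 = 138.5·ln 16.6 − 305.0 = 138.5·2.8094 − 305.0 = 84.102.
Gain = 84.102 / 165.000 = 0.5097 → 0.510.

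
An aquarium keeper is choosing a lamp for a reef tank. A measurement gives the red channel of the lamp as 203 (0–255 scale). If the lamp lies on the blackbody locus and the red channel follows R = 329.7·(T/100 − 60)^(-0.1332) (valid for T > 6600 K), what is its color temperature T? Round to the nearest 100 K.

(t − 60)^(-0.1332) = 203/329.7 = 0.61571.
t − 60 = 0.61571^(1/-0.1332) = 0.61571^(-7.508) = 38.129, so t = 98.129.
T = 100·t = 9813 K → 9800 K to the nearest 100 K.

9800 K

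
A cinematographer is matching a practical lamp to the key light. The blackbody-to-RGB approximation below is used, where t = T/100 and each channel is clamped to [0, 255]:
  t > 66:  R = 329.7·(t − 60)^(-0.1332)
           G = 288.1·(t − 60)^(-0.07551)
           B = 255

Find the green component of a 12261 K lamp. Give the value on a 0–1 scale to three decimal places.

t = 12261/100 = 122.61; the t > 66 branch applies.
G = 288.1·(122.61 − 60)^(-0.07551) = 288.1·62.61^(-0.07551) = 288.1·0.73170 = 210.804.
On a 0–1 scale: 210.804/255 = 0.8267 → 0.827.

0.827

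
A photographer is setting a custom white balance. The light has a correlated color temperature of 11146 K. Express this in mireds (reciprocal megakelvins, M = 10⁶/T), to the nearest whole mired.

90 mireds

M = 10⁶ / 11146 = 89.718 → 90 mireds.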